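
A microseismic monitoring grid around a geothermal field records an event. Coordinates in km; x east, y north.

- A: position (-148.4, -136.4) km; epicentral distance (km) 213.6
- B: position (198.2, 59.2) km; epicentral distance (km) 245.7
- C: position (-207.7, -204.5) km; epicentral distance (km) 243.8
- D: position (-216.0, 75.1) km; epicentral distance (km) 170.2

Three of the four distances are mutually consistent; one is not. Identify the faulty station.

C

Solve using three stations at a time. Using A, B, D (subtract circle equations pairwise → linear system) gives (x, y) ≈ (-47.4, 51.8).
Distances from that point to each station vs reported:
  A: calculated 213.6 vs reported 213.6 → residual 0.0 km
  B: calculated 245.7 vs reported 245.7 → residual 0.0 km
  C: calculated 302.3 vs reported 243.8 → residual 58.5 km
  D: calculated 170.2 vs reported 170.2 → residual 0.0 km
A, B, D are mutually consistent (residuals ≈ 0); C is off by 58.5 km.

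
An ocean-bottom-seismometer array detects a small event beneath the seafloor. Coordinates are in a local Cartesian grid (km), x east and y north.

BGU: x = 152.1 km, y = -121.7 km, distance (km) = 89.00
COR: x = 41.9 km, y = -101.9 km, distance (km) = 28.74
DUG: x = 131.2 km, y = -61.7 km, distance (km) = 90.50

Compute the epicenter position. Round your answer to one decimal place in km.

Circle about each station: (x − 152.1)² + (y + 121.7)² = 89.00²; (x − 41.9)² + (y + 101.9)² = 28.74²; (x − 131.2)² + (y + 61.7)² = 90.50².
Subtracting the BGU equation from the COR and DUG equations removes the quadratic terms:
-220.4 x + 39.6 y = -18711.07
-41.8 x + 120.0 y = -17194.22
Solving the 2×2 system: x ≈ 63.1, y ≈ -121.3 km.

(63.1, -121.3)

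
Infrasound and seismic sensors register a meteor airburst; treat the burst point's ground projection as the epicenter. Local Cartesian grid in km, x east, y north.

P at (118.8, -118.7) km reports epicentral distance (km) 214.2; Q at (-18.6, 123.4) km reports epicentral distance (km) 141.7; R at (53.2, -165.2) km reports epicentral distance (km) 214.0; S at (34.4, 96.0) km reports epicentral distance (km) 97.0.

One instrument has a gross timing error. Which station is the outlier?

Solve using three stations at a time. Using P, R, S (subtract circle equations pairwise → linear system) gives (x, y) ≈ (-36.0, 29.3).
Distances from that point to each station vs reported:
  P: calculated 214.2 vs reported 214.2 → residual 0.0 km
  Q: calculated 95.7 vs reported 141.7 → residual 46.0 km
  R: calculated 214.0 vs reported 214.0 → residual 0.0 km
  S: calculated 97.0 vs reported 97.0 → residual 0.0 km
P, R, S are mutually consistent (residuals ≈ 0); Q is off by 46.0 km.

Q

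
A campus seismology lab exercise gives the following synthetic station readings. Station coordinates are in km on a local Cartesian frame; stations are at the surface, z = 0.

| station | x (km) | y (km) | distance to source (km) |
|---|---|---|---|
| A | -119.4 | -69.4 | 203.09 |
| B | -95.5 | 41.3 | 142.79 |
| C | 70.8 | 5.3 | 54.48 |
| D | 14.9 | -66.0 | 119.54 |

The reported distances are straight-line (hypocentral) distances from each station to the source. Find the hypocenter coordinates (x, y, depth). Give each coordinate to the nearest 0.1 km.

Each station gives a sphere (x−x_i)² + (y−y_i)² + z² = d_i² (stations at z=0).
Subtracting the A sphere from B and C: z² cancels, leaving linear equations in x and y:
47.8 x + 221.4 y = 12609.78
380.4 x + 149.4 y = 24245.49
Solving: x ≈ 45.201, y ≈ 47.196 km (keep extra digits for the depth step; rounded: 45.2, 47.2).
Then from the A sphere: z² = 203.09² − (x + 119.4)² − (y + 69.4)² with x = 45.201, y = 47.196, so z ≈ 23.610 ≈ 23.6 km.

(45.2, 47.2, 23.6)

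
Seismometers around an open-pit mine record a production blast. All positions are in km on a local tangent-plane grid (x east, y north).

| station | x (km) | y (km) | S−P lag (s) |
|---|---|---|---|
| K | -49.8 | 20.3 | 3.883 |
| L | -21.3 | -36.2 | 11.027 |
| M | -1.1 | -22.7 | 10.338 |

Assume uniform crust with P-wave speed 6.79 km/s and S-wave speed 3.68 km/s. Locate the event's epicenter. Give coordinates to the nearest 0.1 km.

-40.9 km east, 50.2 km north

Distance from S−P lag: d = Δt · v_P v_S / (v_P − v_S) = Δt · (6.79·3.68)/(6.79−3.68) ≈ 8.0345·Δt.
So d_K = 31.20, d_L = 88.60, d_M = 83.06 km.
Circle about each station: (x + 49.8)² + (y − 20.3)² = 31.20²; (x + 21.3)² + (y + 36.2)² = 88.60²; (x + 1.1)² + (y + 22.7)² = 83.06².
Subtracting pairs of circle equations eliminates x²+y² and gives linear equations (the radical axes):
57.0 x − 113.0 y = -8004.52
97.4 x − 86.0 y = -8301.15
Solving the 2×2 system: x ≈ -40.9, y ≈ 50.2 km.
Check against K (with the unrounded x, y): √((x + 49.8)²+(y − 20.3)²) = 31.20 ≈ 31.20 km. ✓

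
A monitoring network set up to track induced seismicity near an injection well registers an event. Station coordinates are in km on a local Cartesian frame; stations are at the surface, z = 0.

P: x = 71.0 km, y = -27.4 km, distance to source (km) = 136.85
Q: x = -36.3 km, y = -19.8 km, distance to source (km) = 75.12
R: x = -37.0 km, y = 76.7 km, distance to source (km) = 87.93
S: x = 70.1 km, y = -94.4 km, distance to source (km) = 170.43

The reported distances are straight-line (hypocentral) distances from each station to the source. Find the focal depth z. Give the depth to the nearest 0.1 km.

z ≈ 65.0 km

Each station gives a sphere (x−x_i)² + (y−y_i)² + z² = d_i² (stations at z=0).
Subtracting the P sphere from Q and R: z² cancels, leaving linear equations in x and y:
-214.6 x + 15.2 y = 9002.88
-216.0 x + 208.2 y = 12456.37
Solving: x ≈ -40.705, y ≈ 17.598 km (keep extra digits for the depth step; rounded: -40.7, 17.6).
Then from the P sphere: z² = 136.85² − (x − 71.0)² − (y + 27.4)² with x = -40.705, y = 17.598, so z ≈ 65.001 ≈ 65.0 km.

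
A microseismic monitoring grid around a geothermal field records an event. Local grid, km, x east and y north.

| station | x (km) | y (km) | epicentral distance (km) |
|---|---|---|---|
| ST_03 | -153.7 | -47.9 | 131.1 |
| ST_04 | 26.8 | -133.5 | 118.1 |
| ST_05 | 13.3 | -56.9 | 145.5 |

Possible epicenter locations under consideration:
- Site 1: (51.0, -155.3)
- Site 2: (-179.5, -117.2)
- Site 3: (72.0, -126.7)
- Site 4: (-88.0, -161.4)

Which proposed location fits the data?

Site 4

For each candidate, compare |candidate − station| to the reported distance:
Site 1: residuals ST_03 100.1, ST_04 85.5, ST_05 40.1 → max 100.1 km
Site 2: residuals ST_03 57.2, ST_04 88.8, ST_05 56.5 → max 88.8 km
Site 3: residuals ST_03 108.0, ST_04 72.4, ST_05 54.3 → max 108.0 km
Site 4: residuals ST_03 0.0, ST_04 0.0, ST_05 0.0 → max 0.0 km
Only Site 4 has all residuals ≈ 0.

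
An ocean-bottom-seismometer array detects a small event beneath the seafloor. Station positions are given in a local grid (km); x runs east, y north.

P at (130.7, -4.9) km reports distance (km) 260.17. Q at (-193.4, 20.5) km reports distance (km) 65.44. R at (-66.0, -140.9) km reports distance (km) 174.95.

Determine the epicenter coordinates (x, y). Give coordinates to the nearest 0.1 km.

x ≈ -128.0 km, y ≈ 22.7 km

Circle about each station: (x − 130.7)² + (y + 4.9)² = 260.17²; (x + 193.4)² + (y − 20.5)² = 65.44²; (x + 66.0)² + (y + 140.9)² = 174.95².
Subtracting the P equation from the Q and R equations removes the quadratic terms:
-648.2 x + 50.8 y = 84123.35
-393.4 x − 272.0 y = 44183.24
Solving the 2×2 system: x ≈ -128.0, y ≈ 22.7 km.
Check against P (with the unrounded x, y): √((x − 130.7)²+(y + 4.9)²) = 260.17 ≈ 260.17 km. ✓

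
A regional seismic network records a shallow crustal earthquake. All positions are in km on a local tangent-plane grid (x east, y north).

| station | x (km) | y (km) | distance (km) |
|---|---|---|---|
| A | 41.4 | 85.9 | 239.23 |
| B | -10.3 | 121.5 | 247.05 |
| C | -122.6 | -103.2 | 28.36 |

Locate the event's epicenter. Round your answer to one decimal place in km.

-95.2 km east, -110.5 km north

Circle about each station: (x − 41.4)² + (y − 85.9)² = 239.23²; (x + 10.3)² + (y − 121.5)² = 247.05²; (x + 122.6)² + (y + 103.2)² = 28.36².
Subtracting pairs of circle equations eliminates x²+y² and gives linear equations (the radical axes):
-103.4 x + 71.2 y = 1972.86
-328.0 x − 378.2 y = 73014.93
Solving the 2×2 system: x ≈ -95.2, y ≈ -110.5 km.
Check against A (with the unrounded x, y): √((x − 41.4)²+(y − 85.9)²) = 239.23 ≈ 239.23 km. ✓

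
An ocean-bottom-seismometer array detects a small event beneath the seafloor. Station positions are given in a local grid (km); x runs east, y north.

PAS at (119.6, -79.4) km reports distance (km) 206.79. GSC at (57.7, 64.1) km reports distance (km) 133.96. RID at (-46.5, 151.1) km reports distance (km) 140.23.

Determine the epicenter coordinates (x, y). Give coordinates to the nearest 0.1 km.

-65.8 km east, 12.2 km north

Circle about each station: (x − 119.6)² + (y + 79.4)² = 206.79²; (x − 57.7)² + (y − 64.1)² = 133.96²; (x + 46.5)² + (y − 151.1)² = 140.23².
Subtracting pairs of circle equations eliminates x²+y² and gives linear equations (the radical axes):
-123.8 x + 287.0 y = 11646.40
-332.2 x + 461.0 y = 27482.59
Solving the 2×2 system: x ≈ -65.8, y ≈ 12.2 km.
Check against PAS (with the unrounded x, y): √((x − 119.6)²+(y + 79.4)²) = 206.80 ≈ 206.79 km. ✓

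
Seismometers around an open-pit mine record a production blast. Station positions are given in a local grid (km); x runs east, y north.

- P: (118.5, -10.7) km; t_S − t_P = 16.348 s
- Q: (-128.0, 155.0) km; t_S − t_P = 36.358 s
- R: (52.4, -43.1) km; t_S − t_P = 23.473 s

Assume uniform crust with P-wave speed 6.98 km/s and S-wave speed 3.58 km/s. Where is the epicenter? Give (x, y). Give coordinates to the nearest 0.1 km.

(135.1, 108.3)

Distance from S−P lag: d = Δt · v_P v_S / (v_P − v_S) = Δt · (6.98·3.58)/(6.98−3.58) ≈ 7.3495·Δt.
So d_P = 120.15, d_Q = 267.21, d_R = 172.52 km.
Circle about each station: (x − 118.5)² + (y + 10.7)² = 120.15²; (x + 128.0)² + (y − 155.0)² = 267.21²; (x − 52.4)² + (y + 43.1)² = 172.52².
Subtracting pairs of circle equations eliminates x²+y² and gives linear equations (the radical axes):
-493.0 x + 331.4 y = -30712.90
-132.2 x − 64.8 y = -24880.50
Solving the 2×2 system: x ≈ 135.1, y ≈ 108.3 km.
Check against P (with the unrounded x, y): √((x − 118.5)²+(y + 10.7)²) = 120.17 ≈ 120.15 km. ✓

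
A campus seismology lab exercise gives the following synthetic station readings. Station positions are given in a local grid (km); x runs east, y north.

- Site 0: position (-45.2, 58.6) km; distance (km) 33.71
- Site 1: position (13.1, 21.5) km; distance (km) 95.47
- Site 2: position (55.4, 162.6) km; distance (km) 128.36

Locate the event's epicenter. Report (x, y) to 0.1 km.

(-51.6, 91.7)

Circle about each station: (x + 45.2)² + (y − 58.6)² = 33.71²; (x − 13.1)² + (y − 21.5)² = 95.47²; (x − 55.4)² + (y − 162.6)² = 128.36².
Subtracting pairs of circle equations eliminates x²+y² and gives linear equations (the radical axes):
116.6 x − 74.2 y = -12821.30
201.2 x + 208.0 y = 8690.99
Solving the 2×2 system: x ≈ -51.6, y ≈ 91.7 km.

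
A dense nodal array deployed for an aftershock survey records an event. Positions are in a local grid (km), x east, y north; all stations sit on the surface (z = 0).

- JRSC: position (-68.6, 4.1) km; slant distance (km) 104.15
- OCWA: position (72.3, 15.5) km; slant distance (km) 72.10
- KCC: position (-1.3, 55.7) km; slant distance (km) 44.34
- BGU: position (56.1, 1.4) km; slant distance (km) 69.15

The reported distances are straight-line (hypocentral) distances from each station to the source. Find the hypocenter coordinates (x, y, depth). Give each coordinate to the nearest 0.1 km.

Each station gives a sphere (x−x_i)² + (y−y_i)² + z² = d_i² (stations at z=0).
Subtracting the JRSC sphere from OCWA and KCC: z² cancels, leaving linear equations in x and y:
281.8 x + 22.8 y = 6393.58
134.6 x + 103.2 y = 7262.60
Solving: x ≈ 18.999, y ≈ 45.594 km (keep extra digits for the depth step; rounded: 19.0, 45.6).
Then from the JRSC sphere: z² = 104.15² − (x + 68.6)² − (y − 4.1)² with x = 18.999, y = 45.594, so z ≈ 38.104 ≈ 38.1 km.

(19.0, 45.6, 38.1)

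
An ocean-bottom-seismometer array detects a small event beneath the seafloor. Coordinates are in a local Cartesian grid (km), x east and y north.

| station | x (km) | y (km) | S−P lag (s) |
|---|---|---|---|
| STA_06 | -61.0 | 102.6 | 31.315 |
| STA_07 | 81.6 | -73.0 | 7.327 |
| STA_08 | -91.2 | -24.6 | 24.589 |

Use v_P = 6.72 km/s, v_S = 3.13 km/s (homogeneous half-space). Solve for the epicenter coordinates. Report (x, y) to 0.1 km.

(51.8, -42.1)

Distance from S−P lag: d = Δt · v_P v_S / (v_P − v_S) = Δt · (6.72·3.13)/(6.72−3.13) ≈ 5.8589·Δt.
So d_STA_06 = 183.47, d_STA_07 = 42.93, d_STA_08 = 144.07 km.
Circle about each station: (x + 61.0)² + (y − 102.6)² = 183.47²; (x − 81.6)² + (y + 73.0)² = 42.93²; (x + 91.2)² + (y + 24.6)² = 144.07².
Subtracting pairs of circle equations eliminates x²+y² and gives linear equations (the radical axes):
285.2 x − 351.2 y = 29558.06
-60.4 x − 254.4 y = 7579.92
Solving the 2×2 system: x ≈ 51.8, y ≈ -42.1 km.
Check against STA_06 (with the unrounded x, y): √((x + 61.0)²+(y − 102.6)²) = 183.47 ≈ 183.47 km. ✓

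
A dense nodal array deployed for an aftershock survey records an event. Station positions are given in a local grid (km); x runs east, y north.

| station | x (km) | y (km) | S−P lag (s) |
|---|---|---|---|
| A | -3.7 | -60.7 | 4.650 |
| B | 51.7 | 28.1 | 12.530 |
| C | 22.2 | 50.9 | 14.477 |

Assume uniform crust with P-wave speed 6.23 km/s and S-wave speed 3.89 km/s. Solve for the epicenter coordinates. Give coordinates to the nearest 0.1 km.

Distance from S−P lag: d = Δt · v_P v_S / (v_P − v_S) = Δt · (6.23·3.89)/(6.23−3.89) ≈ 10.3567·Δt.
So d_A = 48.16, d_B = 129.77, d_C = 149.93 km.
Circle about each station: (x + 3.7)² + (y + 60.7)² = 48.16²; (x − 51.7)² + (y − 28.1)² = 129.77²; (x − 22.2)² + (y − 50.9)² = 149.93².
Subtracting the A equation from the B and C equations removes the quadratic terms:
110.8 x + 177.6 y = -14756.55
51.8 x + 223.2 y = -20774.15
Solving the 2×2 system: x ≈ 25.5, y ≈ -99.0 km.
Check against A (with the unrounded x, y): √((x + 3.7)²+(y + 60.7)²) = 48.14 ≈ 48.16 km. ✓

x ≈ 25.5 km, y ≈ -99.0 km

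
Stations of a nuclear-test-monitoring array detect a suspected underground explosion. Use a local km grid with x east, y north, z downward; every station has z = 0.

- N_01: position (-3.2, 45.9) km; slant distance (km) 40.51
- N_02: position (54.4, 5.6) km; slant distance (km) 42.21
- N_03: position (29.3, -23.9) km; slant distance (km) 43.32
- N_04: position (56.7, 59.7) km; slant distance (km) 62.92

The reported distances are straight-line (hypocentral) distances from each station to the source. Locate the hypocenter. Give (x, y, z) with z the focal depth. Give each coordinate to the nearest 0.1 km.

Each station gives a sphere (x−x_i)² + (y−y_i)² + z² = d_i² (stations at z=0).
Subtracting the N_01 sphere from N_02 and N_03: z² cancels, leaving linear equations in x and y:
115.2 x − 80.6 y = 733.05
65.0 x − 139.6 y = -922.91
Solving: x ≈ 16.298, y ≈ 14.200 km (keep extra digits for the depth step; rounded: 16.3, 14.2).
Then from the N_01 sphere: z² = 40.51² − (x + 3.2)² − (y − 45.9)² with x = 16.298, y = 14.200, so z ≈ 16.000 ≈ 16.0 km.

(16.3, 14.2, 16.0)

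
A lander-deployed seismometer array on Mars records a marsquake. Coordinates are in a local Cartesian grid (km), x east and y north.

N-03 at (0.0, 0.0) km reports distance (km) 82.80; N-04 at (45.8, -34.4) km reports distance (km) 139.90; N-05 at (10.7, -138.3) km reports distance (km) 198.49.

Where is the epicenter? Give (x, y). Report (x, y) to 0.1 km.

x ≈ -71.0 km, y ≈ 42.6 km

Circle about each station: x² + y² = 82.80²; (x − 45.8)² + (y + 34.4)² = 139.90²; (x − 10.7)² + (y + 138.3)² = 198.49².
Subtracting the N-03 equation from the N-04 and N-05 equations removes the quadratic terms:
91.6 x − 68.8 y = -9435.17
21.4 x − 276.6 y = -13301.06
Solving the 2×2 system: x ≈ -71.0, y ≈ 42.6 km.
Check against N-03 (with the unrounded x, y): √(x²+y²) = 82.81 ≈ 82.80 km. ✓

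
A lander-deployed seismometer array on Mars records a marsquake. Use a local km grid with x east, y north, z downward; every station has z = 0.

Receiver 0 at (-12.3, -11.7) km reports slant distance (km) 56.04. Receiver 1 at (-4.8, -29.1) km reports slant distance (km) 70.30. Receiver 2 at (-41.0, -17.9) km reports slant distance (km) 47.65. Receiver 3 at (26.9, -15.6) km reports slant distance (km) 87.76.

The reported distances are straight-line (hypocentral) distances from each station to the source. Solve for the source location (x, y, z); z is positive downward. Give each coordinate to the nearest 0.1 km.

(-48.1, 14.3, 34.4)

Each station gives a sphere (x−x_i)² + (y−y_i)² + z² = d_i² (stations at z=0).
Subtracting the Receiver 0 sphere from Receiver 1 and Receiver 2: z² cancels, leaving linear equations in x and y:
15.0 x − 34.8 y = -1219.94
-57.4 x − 12.4 y = 2583.19
Solving: x ≈ -48.098, y ≈ 14.324 km (keep extra digits for the depth step; rounded: -48.1, 14.3).
Then from the Receiver 0 sphere: z² = 56.04² − (x + 12.3)² − (y + 11.7)² with x = -48.098, y = 14.324, so z ≈ 34.376 ≈ 34.4 km.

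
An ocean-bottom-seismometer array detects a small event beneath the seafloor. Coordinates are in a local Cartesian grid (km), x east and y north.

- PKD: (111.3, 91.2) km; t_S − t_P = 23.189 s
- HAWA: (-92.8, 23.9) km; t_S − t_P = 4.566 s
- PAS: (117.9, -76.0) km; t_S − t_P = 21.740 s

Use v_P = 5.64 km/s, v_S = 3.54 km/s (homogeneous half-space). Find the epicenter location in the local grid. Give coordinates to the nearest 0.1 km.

Distance from S−P lag: d = Δt · v_P v_S / (v_P − v_S) = Δt · (5.64·3.54)/(5.64−3.54) ≈ 9.5074·Δt.
So d_PKD = 220.47, d_HAWA = 43.41, d_PAS = 206.69 km.
Circle about each station: (x − 111.3)² + (y − 91.2)² = 220.47²; (x + 92.8)² + (y − 23.9)² = 43.41²; (x − 117.9)² + (y + 76.0)² = 206.69².
Subtracting the PKD equation from the HAWA and PAS equations removes the quadratic terms:
-408.2 x − 134.6 y = 35200.51
13.2 x − 334.4 y = 4857.54
Solving the 2×2 system: x ≈ -80.4, y ≈ -17.7 km.
Check against PKD (with the unrounded x, y): √((x − 111.3)²+(y − 91.2)²) = 220.47 ≈ 220.47 km. ✓

(-80.4, -17.7)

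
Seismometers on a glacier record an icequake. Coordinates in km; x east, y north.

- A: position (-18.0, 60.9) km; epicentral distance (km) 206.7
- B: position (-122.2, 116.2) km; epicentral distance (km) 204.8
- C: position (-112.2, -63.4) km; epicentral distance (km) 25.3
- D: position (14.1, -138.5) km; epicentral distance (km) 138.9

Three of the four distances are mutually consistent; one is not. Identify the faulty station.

Solve using three stations at a time. Using B, C, D (subtract circle equations pairwise → linear system) gives (x, y) ≈ (-115.5, -88.5).
Distances from that point to each station vs reported:
  A: calculated 178.4 vs reported 206.7 → residual 28.3 km
  B: calculated 204.8 vs reported 204.8 → residual 0.0 km
  C: calculated 25.3 vs reported 25.3 → residual 0.0 km
  D: calculated 138.9 vs reported 138.9 → residual 0.0 km
B, C, D are mutually consistent (residuals ≈ 0); A is off by 28.3 km.

A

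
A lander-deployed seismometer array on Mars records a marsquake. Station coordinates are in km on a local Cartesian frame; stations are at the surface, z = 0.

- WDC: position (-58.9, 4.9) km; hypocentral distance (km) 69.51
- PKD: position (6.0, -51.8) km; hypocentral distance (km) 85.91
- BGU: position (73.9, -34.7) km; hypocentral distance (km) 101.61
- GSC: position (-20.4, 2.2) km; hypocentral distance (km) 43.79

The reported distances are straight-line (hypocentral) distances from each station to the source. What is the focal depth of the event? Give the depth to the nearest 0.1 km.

z ≈ 27.7 km

Each station gives a sphere (x−x_i)² + (y−y_i)² + z² = d_i² (stations at z=0).
Subtracting the WDC sphere from PKD and BGU: z² cancels, leaving linear equations in x and y:
129.8 x − 113.4 y = -3322.87
265.6 x − 79.2 y = -2320.87
Solving: x ≈ -0.001, y ≈ 29.301 km (keep extra digits for the depth step; rounded: -0.0, 29.3).
Then from the WDC sphere: z² = 69.51² − (x + 58.9)² − (y − 4.9)² with x = -0.001, y = 29.301, so z ≈ 27.697 ≈ 27.7 km.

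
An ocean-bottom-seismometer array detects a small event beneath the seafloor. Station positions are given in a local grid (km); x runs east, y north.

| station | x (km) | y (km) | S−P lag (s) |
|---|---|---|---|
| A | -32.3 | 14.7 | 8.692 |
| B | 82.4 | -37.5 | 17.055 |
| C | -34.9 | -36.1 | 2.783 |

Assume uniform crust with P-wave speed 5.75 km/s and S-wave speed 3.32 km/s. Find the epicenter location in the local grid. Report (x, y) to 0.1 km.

Distance from S−P lag: d = Δt · v_P v_S / (v_P − v_S) = Δt · (5.75·3.32)/(5.75−3.32) ≈ 7.8560·Δt.
So d_A = 68.28, d_B = 133.98, d_C = 21.86 km.
Circle about each station: (x + 32.3)² + (y − 14.7)² = 68.28²; (x − 82.4)² + (y + 37.5)² = 133.98²; (x + 34.9)² + (y + 36.1)² = 21.86².
Subtracting pairs of circle equations eliminates x²+y² and gives linear equations (the radical axes):
229.4 x − 104.4 y = -6351.85
-5.2 x − 101.6 y = 5446.14
Solving the 2×2 system: x ≈ -50.9, y ≈ -51.0 km.

x ≈ -50.9 km, y ≈ -51.0 km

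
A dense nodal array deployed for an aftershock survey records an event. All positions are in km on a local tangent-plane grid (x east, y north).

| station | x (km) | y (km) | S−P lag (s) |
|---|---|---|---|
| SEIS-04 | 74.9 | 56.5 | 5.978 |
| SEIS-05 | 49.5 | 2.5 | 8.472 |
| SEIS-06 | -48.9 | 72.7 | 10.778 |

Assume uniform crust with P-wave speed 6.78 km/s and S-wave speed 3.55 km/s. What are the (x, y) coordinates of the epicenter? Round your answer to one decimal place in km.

x ≈ 30.8 km, y ≈ 62.8 km

Distance from S−P lag: d = Δt · v_P v_S / (v_P − v_S) = Δt · (6.78·3.55)/(6.78−3.55) ≈ 7.4517·Δt.
So d_SEIS-04 = 44.55, d_SEIS-05 = 63.13, d_SEIS-06 = 80.31 km.
Circle about each station: (x − 74.9)² + (y − 56.5)² = 44.55²; (x − 49.5)² + (y − 2.5)² = 63.13²; (x + 48.9)² + (y − 72.7)² = 80.31².
Subtracting the SEIS-04 equation from the SEIS-05 and SEIS-06 equations removes the quadratic terms:
-50.8 x − 108.0 y = -8346.45
-247.6 x + 32.4 y = -5590.75
Solving the 2×2 system: x ≈ 30.8, y ≈ 62.8 km.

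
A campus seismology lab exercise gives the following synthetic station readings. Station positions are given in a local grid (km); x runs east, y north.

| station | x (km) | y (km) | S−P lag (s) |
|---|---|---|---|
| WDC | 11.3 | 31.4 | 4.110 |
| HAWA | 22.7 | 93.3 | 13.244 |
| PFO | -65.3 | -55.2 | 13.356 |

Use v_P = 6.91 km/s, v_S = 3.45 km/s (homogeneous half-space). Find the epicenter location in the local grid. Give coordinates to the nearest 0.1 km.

Distance from S−P lag: d = Δt · v_P v_S / (v_P − v_S) = Δt · (6.91·3.45)/(6.91−3.45) ≈ 6.8900·Δt.
So d_WDC = 28.32, d_HAWA = 91.25, d_PFO = 92.02 km.
Circle about each station: (x − 11.3)² + (y − 31.4)² = 28.32²; (x − 22.7)² + (y − 93.3)² = 91.25²; (x + 65.3)² + (y + 55.2)² = 92.02².
Subtracting pairs of circle equations eliminates x²+y² and gives linear equations (the radical axes):
22.8 x + 123.8 y = 581.99
-153.2 x − 173.2 y = -1468.18
Solving the 2×2 system: x ≈ 5.4, y ≈ 3.7 km.

5.4 km east, 3.7 km north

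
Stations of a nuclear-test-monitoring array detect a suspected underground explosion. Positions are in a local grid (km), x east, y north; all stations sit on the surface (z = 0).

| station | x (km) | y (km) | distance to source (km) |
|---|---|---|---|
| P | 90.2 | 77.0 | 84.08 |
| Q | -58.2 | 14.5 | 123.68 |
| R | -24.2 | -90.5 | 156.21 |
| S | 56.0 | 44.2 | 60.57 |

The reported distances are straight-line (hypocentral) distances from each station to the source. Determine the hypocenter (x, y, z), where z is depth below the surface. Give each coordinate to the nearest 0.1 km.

Each station gives a sphere (x−x_i)² + (y−y_i)² + z² = d_i² (stations at z=0).
Subtracting the P sphere from Q and R: z² cancels, leaving linear equations in x and y:
-296.8 x − 125.0 y = -18694.85
-228.8 x − 335.0 y = -22621.27
Solving: x ≈ 48.499, y ≈ 34.402 km (keep extra digits for the depth step; rounded: 48.5, 34.4).
Then from the P sphere: z² = 84.08² − (x − 90.2)² − (y − 77.0)² with x = 48.499, y = 34.402, so z ≈ 59.295 ≈ 59.3 km.

(48.5, 34.4, 59.3)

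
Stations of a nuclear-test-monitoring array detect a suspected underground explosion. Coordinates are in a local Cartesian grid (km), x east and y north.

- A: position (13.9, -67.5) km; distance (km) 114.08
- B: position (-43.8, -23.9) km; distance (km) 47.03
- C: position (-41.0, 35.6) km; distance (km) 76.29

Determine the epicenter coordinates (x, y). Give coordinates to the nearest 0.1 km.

-90.8 km east, -22.2 km north

Circle about each station: (x − 13.9)² + (y + 67.5)² = 114.08²; (x + 43.8)² + (y + 23.9)² = 47.03²; (x + 41.0)² + (y − 35.6)² = 76.29².
Subtracting the A equation from the B and C equations removes the quadratic terms:
-115.4 x + 87.2 y = 8542.62
-109.8 x + 206.2 y = 5392.98
Solving the 2×2 system: x ≈ -90.8, y ≈ -22.2 km.
Check against A (with the unrounded x, y): √((x − 13.9)²+(y + 67.5)²) = 114.08 ≈ 114.08 km. ✓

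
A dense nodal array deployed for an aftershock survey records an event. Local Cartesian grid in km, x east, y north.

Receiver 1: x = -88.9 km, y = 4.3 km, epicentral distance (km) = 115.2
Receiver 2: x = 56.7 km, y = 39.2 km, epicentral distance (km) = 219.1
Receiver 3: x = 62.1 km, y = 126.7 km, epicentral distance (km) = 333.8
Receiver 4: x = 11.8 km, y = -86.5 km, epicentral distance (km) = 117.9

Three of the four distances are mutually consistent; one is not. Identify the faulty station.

Solve using three stations at a time. Using Receiver 1, Receiver 2, Receiver 4 (subtract circle equations pairwise → linear system) gives (x, y) ≈ (-103.8, -110.0).
Distances from that point to each station vs reported:
  Receiver 1: calculated 115.3 vs reported 115.2 → residual 0.1 km
  Receiver 2: calculated 219.1 vs reported 219.1 → residual 0.0 km
  Receiver 3: calculated 289.0 vs reported 333.8 → residual 44.8 km
  Receiver 4: calculated 118.0 vs reported 117.9 → residual 0.1 km
Receiver 1, Receiver 2, Receiver 4 are mutually consistent (residuals ≈ 0); Receiver 3 is off by 44.8 km.

Receiver 3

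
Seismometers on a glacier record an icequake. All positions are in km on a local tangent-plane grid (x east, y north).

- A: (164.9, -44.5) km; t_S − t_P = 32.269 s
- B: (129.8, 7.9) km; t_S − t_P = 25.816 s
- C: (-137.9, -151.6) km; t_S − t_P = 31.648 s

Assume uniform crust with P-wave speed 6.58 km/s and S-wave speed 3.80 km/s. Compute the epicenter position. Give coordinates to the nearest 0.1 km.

(-70.7, 125.0)

Distance from S−P lag: d = Δt · v_P v_S / (v_P − v_S) = Δt · (6.58·3.80)/(6.58−3.80) ≈ 8.9942·Δt.
So d_A = 290.24, d_B = 232.20, d_C = 284.65 km.
Circle about each station: (x − 164.9)² + (y + 44.5)² = 290.24²; (x − 129.8)² + (y − 7.9)² = 232.20²; (x + 137.9)² + (y + 151.6)² = 284.65².
Subtracting the A equation from the B and C equations removes the quadratic terms:
-70.2 x + 104.8 y = 18060.61
-605.6 x − 214.2 y = 16040.35
Solving the 2×2 system: x ≈ -70.7, y ≈ 125.0 km.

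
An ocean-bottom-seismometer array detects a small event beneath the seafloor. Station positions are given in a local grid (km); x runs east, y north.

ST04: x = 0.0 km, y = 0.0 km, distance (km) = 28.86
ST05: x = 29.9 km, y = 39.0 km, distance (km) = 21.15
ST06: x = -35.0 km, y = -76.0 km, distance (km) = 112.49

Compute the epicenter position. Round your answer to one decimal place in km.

x ≈ 13.7 km, y ≈ 25.4 km

Circle about each station: x² + y² = 28.86²; (x − 29.9)² + (y − 39.0)² = 21.15²; (x + 35.0)² + (y + 76.0)² = 112.49².
Subtracting the ST04 equation from the ST05 and ST06 equations removes the quadratic terms:
59.8 x + 78.0 y = 2800.59
-70.0 x − 152.0 y = -4820.10
Solving the 2×2 system: x ≈ 13.7, y ≈ 25.4 km.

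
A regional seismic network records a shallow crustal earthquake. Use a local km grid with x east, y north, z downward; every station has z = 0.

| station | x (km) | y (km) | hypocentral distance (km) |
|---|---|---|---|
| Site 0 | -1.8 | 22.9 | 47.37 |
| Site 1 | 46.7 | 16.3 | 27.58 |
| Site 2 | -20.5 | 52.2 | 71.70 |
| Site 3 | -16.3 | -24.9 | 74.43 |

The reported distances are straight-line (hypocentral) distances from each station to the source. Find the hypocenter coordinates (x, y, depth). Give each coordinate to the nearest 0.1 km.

x ≈ 37.7 km, y ≈ 19.3 km, depth ≈ 25.9 km

Each station gives a sphere (x−x_i)² + (y−y_i)² + z² = d_i² (stations at z=0).
Subtracting the Site 0 sphere from Site 1 and Site 2: z² cancels, leaving linear equations in x and y:
97.0 x − 13.2 y = 3402.19
-37.4 x + 58.6 y = -279.53
Solving: x ≈ 37.699, y ≈ 19.290 km (keep extra digits for the depth step; rounded: 37.7, 19.3).
Then from the Site 0 sphere: z² = 47.37² − (x + 1.8)² − (y − 22.9)² with x = 37.699, y = 19.290, so z ≈ 25.898 ≈ 25.9 km.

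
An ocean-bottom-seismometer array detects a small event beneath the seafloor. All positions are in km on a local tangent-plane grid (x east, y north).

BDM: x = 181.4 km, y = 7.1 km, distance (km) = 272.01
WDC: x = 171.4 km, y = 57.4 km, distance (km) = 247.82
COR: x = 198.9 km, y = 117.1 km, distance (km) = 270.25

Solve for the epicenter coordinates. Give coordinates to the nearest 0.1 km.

Circle about each station: (x − 181.4)² + (y − 7.1)² = 272.01²; (x − 171.4)² + (y − 57.4)² = 247.82²; (x − 198.9)² + (y − 117.1)² = 270.25².
Subtracting the BDM equation from the WDC and COR equations removes the quadratic terms:
-20.0 x + 100.6 y = 12291.04
35.0 x + 220.0 y = 21271.63
Solving the 2×2 system: x ≈ -71.2, y ≈ 108.0 km.
Check against BDM (with the unrounded x, y): √((x − 181.4)²+(y − 7.1)²) = 272.03 ≈ 272.01 km. ✓

(-71.2, 108.0)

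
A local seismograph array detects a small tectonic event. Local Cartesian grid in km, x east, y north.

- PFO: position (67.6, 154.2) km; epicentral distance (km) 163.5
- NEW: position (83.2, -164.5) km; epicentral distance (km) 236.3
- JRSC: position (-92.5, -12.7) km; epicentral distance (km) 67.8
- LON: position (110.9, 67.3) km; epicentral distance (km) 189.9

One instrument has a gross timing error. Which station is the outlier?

Solve using three stations at a time. Using PFO, NEW, JRSC (subtract circle equations pairwise → linear system) gives (x, y) ≈ (-44.0, 34.7).
Distances from that point to each station vs reported:
  PFO: calculated 163.5 vs reported 163.5 → residual 0.0 km
  NEW: calculated 236.3 vs reported 236.3 → residual 0.0 km
  JRSC: calculated 67.8 vs reported 67.8 → residual 0.0 km
  LON: calculated 158.3 vs reported 189.9 → residual 31.6 km
PFO, NEW, JRSC are mutually consistent (residuals ≈ 0); LON is off by 31.6 km.

LON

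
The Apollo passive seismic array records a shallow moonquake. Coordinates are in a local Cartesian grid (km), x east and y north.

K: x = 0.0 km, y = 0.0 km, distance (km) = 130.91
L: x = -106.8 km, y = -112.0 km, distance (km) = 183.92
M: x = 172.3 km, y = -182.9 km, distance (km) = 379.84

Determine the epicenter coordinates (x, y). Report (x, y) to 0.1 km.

-109.4 km east, 71.9 km north

Circle about each station: x² + y² = 130.91²; (x + 106.8)² + (y + 112.0)² = 183.92²; (x − 172.3)² + (y + 182.9)² = 379.84².
Subtracting pairs of circle equations eliminates x²+y² and gives linear equations (the radical axes):
-213.6 x − 224.0 y = 7261.10
344.6 x − 365.8 y = -64001.30
Solving the 2×2 system: x ≈ -109.4, y ≈ 71.9 km.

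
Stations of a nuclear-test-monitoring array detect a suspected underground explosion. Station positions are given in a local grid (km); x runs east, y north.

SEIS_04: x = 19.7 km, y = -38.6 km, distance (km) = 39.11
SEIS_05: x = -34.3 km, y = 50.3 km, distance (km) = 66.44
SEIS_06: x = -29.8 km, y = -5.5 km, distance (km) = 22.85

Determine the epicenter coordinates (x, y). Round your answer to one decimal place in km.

-7.5 km east, -10.5 km north

Circle about each station: (x − 19.7)² + (y + 38.6)² = 39.11²; (x + 34.3)² + (y − 50.3)² = 66.44²; (x + 29.8)² + (y + 5.5)² = 22.85².
Subtracting the SEIS_04 equation from the SEIS_05 and SEIS_06 equations removes the quadratic terms:
-108.0 x + 177.8 y = -1056.15
-99.0 x + 66.2 y = 47.71
Solving the 2×2 system: x ≈ -7.5, y ≈ -10.5 km.
Check against SEIS_04 (with the unrounded x, y): √((x − 19.7)²+(y + 38.6)²) = 39.11 ≈ 39.11 km. ✓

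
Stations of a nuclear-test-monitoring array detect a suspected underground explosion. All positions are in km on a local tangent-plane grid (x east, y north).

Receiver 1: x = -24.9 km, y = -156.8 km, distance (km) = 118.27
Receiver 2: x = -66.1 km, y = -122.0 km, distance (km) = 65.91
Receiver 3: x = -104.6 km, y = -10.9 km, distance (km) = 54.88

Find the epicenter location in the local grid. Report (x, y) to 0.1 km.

-100.2 km east, -65.6 km north

Circle about each station: (x + 24.9)² + (y + 156.8)² = 118.27²; (x + 66.1)² + (y + 122.0)² = 65.91²; (x + 104.6)² + (y + 10.9)² = 54.88².
Subtracting the Receiver 1 equation from the Receiver 2 and Receiver 3 equations removes the quadratic terms:
-82.4 x + 69.6 y = 3690.62
-159.4 x + 291.8 y = -3170.30
Solving the 2×2 system: x ≈ -100.2, y ≈ -65.6 km.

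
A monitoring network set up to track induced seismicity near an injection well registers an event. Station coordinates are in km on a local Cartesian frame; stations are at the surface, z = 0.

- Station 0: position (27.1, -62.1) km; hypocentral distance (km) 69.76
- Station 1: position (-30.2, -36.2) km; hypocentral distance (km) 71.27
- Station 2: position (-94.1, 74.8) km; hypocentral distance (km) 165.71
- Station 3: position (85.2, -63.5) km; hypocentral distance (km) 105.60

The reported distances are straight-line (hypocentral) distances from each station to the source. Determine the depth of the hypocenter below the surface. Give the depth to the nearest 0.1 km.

62.8 km

Each station gives a sphere (x−x_i)² + (y−y_i)² + z² = d_i² (stations at z=0).
Subtracting the Station 0 sphere from Station 1 and Station 2: z² cancels, leaving linear equations in x and y:
-114.6 x + 51.8 y = -2581.30
-242.4 x + 273.8 y = -12734.32
Solving: x ≈ 2.504, y ≈ -44.293 km (keep extra digits for the depth step; rounded: 2.5, -44.3).
Then from the Station 0 sphere: z² = 69.76² − (x − 27.1)² − (y + 62.1)² with x = 2.504, y = -44.293, so z ≈ 62.804 ≈ 62.8 km.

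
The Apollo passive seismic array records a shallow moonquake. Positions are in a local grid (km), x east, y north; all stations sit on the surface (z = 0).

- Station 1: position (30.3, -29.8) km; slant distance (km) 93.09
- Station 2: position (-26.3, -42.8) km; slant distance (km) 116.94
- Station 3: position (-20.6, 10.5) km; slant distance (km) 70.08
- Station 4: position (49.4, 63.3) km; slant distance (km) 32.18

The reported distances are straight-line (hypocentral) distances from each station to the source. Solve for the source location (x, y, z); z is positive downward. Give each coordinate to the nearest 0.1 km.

Each station gives a sphere (x−x_i)² + (y−y_i)² + z² = d_i² (stations at z=0).
Subtracting the Station 1 sphere from Station 2 and Station 3: z² cancels, leaving linear equations in x and y:
-113.2 x − 26.0 y = -4291.82
-101.8 x + 80.6 y = 2483.02
Solving: x ≈ 23.904, y ≈ 60.998 km (keep extra digits for the depth step; rounded: 23.9, 61.0).
Then from the Station 1 sphere: z² = 93.09² − (x − 30.3)² − (y + 29.8)² with x = 23.904, y = 60.998, so z ≈ 19.508 ≈ 19.5 km.
Check against Station 4 (with the unrounded solution): distance 32.19 ≈ 32.18 km. ✓

x ≈ 23.9 km, y ≈ 61.0 km, depth ≈ 19.5 km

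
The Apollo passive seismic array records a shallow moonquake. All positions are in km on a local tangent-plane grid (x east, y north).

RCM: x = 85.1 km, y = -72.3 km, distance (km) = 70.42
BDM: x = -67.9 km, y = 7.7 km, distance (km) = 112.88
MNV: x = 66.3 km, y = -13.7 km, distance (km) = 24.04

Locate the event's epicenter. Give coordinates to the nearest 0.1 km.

(42.4, -16.3)

Circle about each station: (x − 85.1)² + (y + 72.3)² = 70.42²; (x + 67.9)² + (y − 7.7)² = 112.88²; (x − 66.3)² + (y + 13.7)² = 24.04².
Subtracting pairs of circle equations eliminates x²+y² and gives linear equations (the radical axes):
-306.0 x + 160.0 y = -15582.52
-37.6 x + 117.2 y = -3504.87
Solving the 2×2 system: x ≈ 42.4, y ≈ -16.3 km.
Check against RCM (with the unrounded x, y): √((x − 85.1)²+(y + 72.3)²) = 70.42 ≈ 70.42 km. ✓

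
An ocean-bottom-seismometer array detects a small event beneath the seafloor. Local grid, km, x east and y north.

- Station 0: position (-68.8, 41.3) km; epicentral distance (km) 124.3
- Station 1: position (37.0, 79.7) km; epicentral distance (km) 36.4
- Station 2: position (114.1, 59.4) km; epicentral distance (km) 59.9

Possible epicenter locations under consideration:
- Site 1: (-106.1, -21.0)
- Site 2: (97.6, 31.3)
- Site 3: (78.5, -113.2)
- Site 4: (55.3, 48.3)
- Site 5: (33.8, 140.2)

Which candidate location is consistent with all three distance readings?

Site 4

For each candidate, compare |candidate − station| to the reported distance:
Site 1: residuals Station 0 51.7, Station 1 138.6, Station 2 174.5 → max 174.5 km
Site 2: residuals Station 0 42.4, Station 1 41.2, Station 2 27.3 → max 42.4 km
Site 3: residuals Station 0 89.2, Station 1 160.9, Station 2 116.3 → max 160.9 km
Site 4: residuals Station 0 0.0, Station 1 0.1, Station 2 0.1 → max 0.1 km
Site 5: residuals Station 0 18.2, Station 1 24.2, Station 2 54.0 → max 54.0 km
Only Site 4 has all residuals ≈ 0.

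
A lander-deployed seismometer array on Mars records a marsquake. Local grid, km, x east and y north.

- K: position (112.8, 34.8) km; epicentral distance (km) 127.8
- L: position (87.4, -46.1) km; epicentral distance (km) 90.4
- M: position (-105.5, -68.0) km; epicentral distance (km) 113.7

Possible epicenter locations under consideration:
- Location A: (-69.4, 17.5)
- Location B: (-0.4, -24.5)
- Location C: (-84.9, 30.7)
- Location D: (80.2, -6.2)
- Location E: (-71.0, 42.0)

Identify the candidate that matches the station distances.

For each candidate, compare |candidate − station| to the reported distance:
Location A: residuals K 55.2, L 78.8, M 20.9 → max 78.8 km
Location B: residuals K 0.0, L 0.0, M 0.0 → max 0.0 km
Location C: residuals K 69.9, L 98.2, M 12.9 → max 98.2 km
Location D: residuals K 75.4, L 49.9, M 82.0 → max 82.0 km
Location E: residuals K 56.1, L 90.9, M 1.6 → max 90.9 km
Only Location B has all residuals ≈ 0.

Location B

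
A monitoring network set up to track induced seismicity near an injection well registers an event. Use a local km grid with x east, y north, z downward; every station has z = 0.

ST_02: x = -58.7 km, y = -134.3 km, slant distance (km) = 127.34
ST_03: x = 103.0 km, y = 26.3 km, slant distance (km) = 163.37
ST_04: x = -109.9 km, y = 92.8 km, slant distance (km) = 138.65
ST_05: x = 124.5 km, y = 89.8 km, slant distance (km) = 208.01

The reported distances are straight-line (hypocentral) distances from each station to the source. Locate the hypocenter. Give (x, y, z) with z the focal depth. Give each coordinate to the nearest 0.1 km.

Each station gives a sphere (x−x_i)² + (y−y_i)² + z² = d_i² (stations at z=0).
Subtracting the ST_02 sphere from ST_03 and ST_04: z² cancels, leaving linear equations in x and y:
323.4 x + 321.2 y = -20655.77
-102.4 x + 454.2 y = -3800.68
Solving: x ≈ -45.395, y ≈ -18.602 km (keep extra digits for the depth step; rounded: -45.4, -18.6).
Then from the ST_02 sphere: z² = 127.34² − (x + 58.7)² − (y + 134.3)² with x = -45.395, y = -18.602, so z ≈ 51.502 ≈ 51.5 km.
Check against ST_05 (with the unrounded solution): distance 208.01 ≈ 208.01 km. ✓

(-45.4, -18.6, 51.5)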